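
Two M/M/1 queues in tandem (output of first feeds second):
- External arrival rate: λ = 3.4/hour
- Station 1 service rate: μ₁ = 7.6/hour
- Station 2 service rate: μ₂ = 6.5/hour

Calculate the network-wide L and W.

By Jackson's theorem, each station behaves as independent M/M/1.
Station 1: ρ₁ = 3.4/7.6 = 0.4474, L₁ = ρ₁/(1-ρ₁) = λ/(μ₁-λ) = 3.4/4.20 = 0.8095
Station 2: ρ₂ = 3.4/6.5 = 0.5231, L₂ = ρ₂/(1-ρ₂) = λ/(μ₂-λ) = 3.4/3.10 = 1.0968
Total: L = L₁ + L₂ = 0.8095 + 1.0968 = 1.9063
W = L/λ = 1.9063/3.4 = 0.5607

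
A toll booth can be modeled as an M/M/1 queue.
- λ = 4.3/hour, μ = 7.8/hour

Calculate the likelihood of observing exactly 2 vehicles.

ρ = λ/μ = 4.3/7.8 = 0.5513
P(n) = (1-ρ)ρⁿ
P(2) = (1-0.5513) × 0.5513^2
P(2) = 0.4487 × 0.3039
P(2) = 0.1364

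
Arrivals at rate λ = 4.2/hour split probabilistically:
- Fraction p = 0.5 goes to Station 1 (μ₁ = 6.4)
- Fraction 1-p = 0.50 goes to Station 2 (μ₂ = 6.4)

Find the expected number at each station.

Effective rates: λ₁ = 4.2×0.5 = 2.1, λ₂ = 4.2×0.50 = 2.1
Station 1: ρ₁ = 2.1/6.4 = 0.32812, L₁ = ρ₁/(1-ρ₁) = 0.32812/(1-0.32812) = 0.4884
Station 2: ρ₂ = 2.1/6.4 = 0.32812, L₂ = ρ₂/(1-ρ₂) = 0.32812/(1-0.32812) = 0.4884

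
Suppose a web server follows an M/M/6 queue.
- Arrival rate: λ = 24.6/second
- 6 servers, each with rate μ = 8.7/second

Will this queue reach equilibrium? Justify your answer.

Stability requires ρ = λ/(cμ) < 1
ρ = 24.6/(6 × 8.7) = 24.6/52.20 = 0.4713
Since 0.4713 < 1, the system is STABLE.
The servers are busy 47.13% of the time.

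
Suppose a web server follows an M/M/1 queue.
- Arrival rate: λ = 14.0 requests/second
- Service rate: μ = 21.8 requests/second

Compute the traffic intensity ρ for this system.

Server utilization: ρ = λ/μ
ρ = 14.0/21.8 = 0.6422
The server is busy 64.22% of the time.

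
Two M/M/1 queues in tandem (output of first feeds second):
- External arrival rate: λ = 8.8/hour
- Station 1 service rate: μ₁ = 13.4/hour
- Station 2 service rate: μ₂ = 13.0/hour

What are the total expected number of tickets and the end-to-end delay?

By Jackson's theorem, each station behaves as independent M/M/1.
Station 1: ρ₁ = 8.8/13.4 = 0.6567, L₁ = ρ₁/(1-ρ₁) = λ/(μ₁-λ) = 8.8/4.60 = 1.91304
Station 2: ρ₂ = 8.8/13.0 = 0.6769, L₂ = ρ₂/(1-ρ₂) = λ/(μ₂-λ) = 8.8/4.20 = 2.09524
Total: L = L₁ + L₂ = 1.91304 + 2.09524 = 4.0083
W = L/λ = 4.0083/8.8 = 0.4555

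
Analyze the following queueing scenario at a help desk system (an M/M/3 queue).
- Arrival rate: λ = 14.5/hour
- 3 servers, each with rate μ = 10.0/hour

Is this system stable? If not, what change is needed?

Stability requires ρ = λ/(cμ) < 1
ρ = 14.5/(3 × 10.0) = 14.5/30.00 = 0.4833
Since 0.4833 < 1, the system is STABLE.
The servers are busy 48.33% of the time.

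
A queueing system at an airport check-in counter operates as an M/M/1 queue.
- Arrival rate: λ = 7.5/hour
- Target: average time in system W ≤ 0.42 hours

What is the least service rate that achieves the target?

For M/M/1: W = 1/(μ-λ)
Need W ≤ 0.42, so 1/(μ-λ) ≤ 0.42
μ - λ ≥ 1/0.42 = 2.3810
μ ≥ 7.5 + 2.3810 = 9.8810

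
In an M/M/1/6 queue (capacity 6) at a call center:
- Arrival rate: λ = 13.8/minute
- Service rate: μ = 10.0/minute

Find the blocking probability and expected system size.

ρ = λ/μ = 13.8/10.0 = 1.3800
P₀ = (1-ρ)/(1-ρ^(K+1)) = (1-1.3800)/(1-1.3800^7) = -0.3800/-8.5313 = 0.04454
P_K = P₀×ρ^K = 0.04454 × 1.3800^6 = 0.04454 × 6.9068 = 0.3076
Blocking probability P_6 = 0.3076 (30.76%)
L = ρ[1 - (K+1)ρ^K + Kρ^(K+1)] / [(1-ρ)(1-ρ^(K+1))]
L = 1.3800 × (1 - 7×6.90676 + 6×9.53133) / ((1 - 1.3800) × (1 - 9.53133)) = 4.1889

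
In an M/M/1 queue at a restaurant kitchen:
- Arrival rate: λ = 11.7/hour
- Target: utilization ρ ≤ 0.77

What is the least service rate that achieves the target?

ρ = λ/μ, so μ = λ/ρ
μ ≥ 11.7/0.77 = 15.1948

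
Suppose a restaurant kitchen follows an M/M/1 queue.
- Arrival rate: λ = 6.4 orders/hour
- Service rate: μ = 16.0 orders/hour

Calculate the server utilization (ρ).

Server utilization: ρ = λ/μ
ρ = 6.4/16.0 = 0.4000
The server is busy 40.00% of the time.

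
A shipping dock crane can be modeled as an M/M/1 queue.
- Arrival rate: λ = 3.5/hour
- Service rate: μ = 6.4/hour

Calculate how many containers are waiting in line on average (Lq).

ρ = λ/μ = 3.5/6.4 = 0.5469
For M/M/1: Lq = λ²/(μ(μ-λ))
Lq = 12.25/(6.4 × 2.90)
Lq = 0.6600 containers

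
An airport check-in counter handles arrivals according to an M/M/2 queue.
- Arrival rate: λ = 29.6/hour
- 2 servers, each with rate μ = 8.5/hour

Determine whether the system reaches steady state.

Stability requires ρ = λ/(cμ) < 1
ρ = 29.6/(2 × 8.5) = 29.6/17.00 = 1.7412
Since 1.7412 ≥ 1, the system is UNSTABLE.
Need c > λ/μ = 29.6/8.5 = 3.48.
Minimum servers needed: c = 4.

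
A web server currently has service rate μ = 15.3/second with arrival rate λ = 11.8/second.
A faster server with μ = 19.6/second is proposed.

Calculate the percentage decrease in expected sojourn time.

System 1: ρ₁ = 11.8/15.3 = 0.7712, W₁ = 1/(15.3-11.8) = 0.2857
System 2: ρ₂ = 11.8/19.6 = 0.6020, W₂ = 1/(19.6-11.8) = 0.1282
Improvement: (W₁-W₂)/W₁ = (0.2857-0.1282)/0.2857 = 55.13%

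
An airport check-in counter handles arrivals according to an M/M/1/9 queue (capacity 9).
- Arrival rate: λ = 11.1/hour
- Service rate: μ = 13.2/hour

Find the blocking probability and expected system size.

ρ = λ/μ = 11.1/13.2 = 0.8409
P₀ = (1-ρ)/(1-ρ^(K+1)) = (1-0.8409)/(1-0.8409^10) = 0.1591/0.8232 = 0.1933
P_K = P₀×ρ^K = 0.1933 × 0.8409^9 = 0.1933 × 0.2102 = 0.04063
Blocking probability P_9 = 0.04063 (4.06%)
L = ρ[1 - (K+1)ρ^K + Kρ^(K+1)] / [(1-ρ)(1-ρ^(K+1))]
L = 0.8409 × (1 - 10×0.210232 + 9×0.176784) / ((1 - 0.8409) × (1 - 0.176784)) = 3.1379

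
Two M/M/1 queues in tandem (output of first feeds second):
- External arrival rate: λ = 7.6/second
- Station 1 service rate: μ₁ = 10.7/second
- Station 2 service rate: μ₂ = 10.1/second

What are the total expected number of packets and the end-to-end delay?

By Jackson's theorem, each station behaves as independent M/M/1.
Station 1: ρ₁ = 7.6/10.7 = 0.7103, L₁ = ρ₁/(1-ρ₁) = λ/(μ₁-λ) = 7.6/3.10 = 2.4516
Station 2: ρ₂ = 7.6/10.1 = 0.7525, L₂ = ρ₂/(1-ρ₂) = λ/(μ₂-λ) = 7.6/2.50 = 3.0400
Total: L = L₁ + L₂ = 2.4516 + 3.0400 = 5.4916
W = L/λ = 5.4916/7.6 = 0.7226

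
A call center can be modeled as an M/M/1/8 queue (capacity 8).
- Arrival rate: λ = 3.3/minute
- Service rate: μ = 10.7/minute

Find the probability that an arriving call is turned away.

ρ = λ/μ = 3.3/10.7 = 0.30841
P₀ = (1-ρ)/(1-ρ^(K+1)) = (1-0.30841)/(1-0.30841^9) = 0.6916/1.0000 = 0.6916
P_K = P₀×ρ^K = 0.6916 × 0.30841^8 = 0.6916 × 0.00008185 = 0.00005661
Blocking probability = 0.005661%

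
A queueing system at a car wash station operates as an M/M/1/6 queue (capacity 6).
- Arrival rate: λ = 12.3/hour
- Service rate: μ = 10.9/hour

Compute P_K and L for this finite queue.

ρ = λ/μ = 12.3/10.9 = 1.12844
P₀ = (1-ρ)/(1-ρ^(K+1)) = (1-1.12844)/(1-1.12844^7) = -0.12844/-1.3300 = 0.09657
P_K = P₀×ρ^K = 0.09657 × 1.12844^6 = 0.09657 × 2.0648 = 0.1994
Blocking probability P_6 = 0.1994 (19.94%)
L = ρ[1 - (K+1)ρ^K + Kρ^(K+1)] / [(1-ρ)(1-ρ^(K+1))]
L = 1.12844 × (1 - 7×2.064766 + 6×2.329965) / ((1 - 1.12844) × (1 - 2.329965)) = 3.4776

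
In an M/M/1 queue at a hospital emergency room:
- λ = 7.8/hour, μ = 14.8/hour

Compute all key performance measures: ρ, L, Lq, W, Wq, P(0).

Step 1: ρ = λ/μ = 7.8/14.8 = 0.5270
Step 2: L = λ/(μ-λ) = 7.8/7.00 = 1.1143
Step 3: Lq = λ²/(μ(μ-λ)) = 60.84/(14.8×7.00) = 0.5873
Step 4: W = 1/(μ-λ) = 1/7.00 = 0.14286
Step 5: Wq = λ/(μ(μ-λ)) = 7.8/(14.8×7.00) = 0.07529
Step 6: P(0) = 1-ρ = 0.4730
Verify: L = λW = 7.8×0.14286 = 1.1143 ✔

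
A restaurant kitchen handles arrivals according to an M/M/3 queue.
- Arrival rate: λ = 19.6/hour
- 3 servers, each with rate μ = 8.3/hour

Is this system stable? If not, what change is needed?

Stability requires ρ = λ/(cμ) < 1
ρ = 19.6/(3 × 8.3) = 19.6/24.90 = 0.7871
Since 0.7871 < 1, the system is STABLE.
The servers are busy 78.71% of the time.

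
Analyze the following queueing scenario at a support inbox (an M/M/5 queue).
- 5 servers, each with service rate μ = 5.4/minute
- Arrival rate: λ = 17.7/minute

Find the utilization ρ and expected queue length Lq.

Traffic intensity: ρ = λ/(cμ) = 17.7/(5×5.4) = 0.6556
Since ρ = 0.6556 < 1, system is stable.
Offered load a = λ/μ = cρ = 17.7/5.4 = 3.2778
P₀ = [ Σₙ₌₀^4 aⁿ/n! + a^5/(5!(1-ρ)) ]⁻¹
Σ = a^0/0! + a^1/1! + a^2/2! + a^3/3! + a^4/4! = 1.0000 + 3.2778 + 5.3719 + 5.8693 + 4.8096 = 20.3286
a^5/(5!(1-ρ)) = 378.3533/(120 × 0.344444) = 9.1537
P₀ = 1/(20.3286 + 9.1537) = 0.03392
Lq = P₀·a^5·ρ / (5!(1-ρ)²) = 0.033919 × 378.3533 × 0.65556 / (120 × 0.11864) = 0.5909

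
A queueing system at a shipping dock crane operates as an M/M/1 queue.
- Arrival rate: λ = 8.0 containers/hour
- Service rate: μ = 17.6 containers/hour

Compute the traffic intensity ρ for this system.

Server utilization: ρ = λ/μ
ρ = 8.0/17.6 = 0.4545
The server is busy 45.45% of the time.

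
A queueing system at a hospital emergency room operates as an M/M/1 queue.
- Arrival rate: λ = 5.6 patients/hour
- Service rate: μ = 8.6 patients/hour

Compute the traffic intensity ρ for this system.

Server utilization: ρ = λ/μ
ρ = 5.6/8.6 = 0.6512
The server is busy 65.12% of the time.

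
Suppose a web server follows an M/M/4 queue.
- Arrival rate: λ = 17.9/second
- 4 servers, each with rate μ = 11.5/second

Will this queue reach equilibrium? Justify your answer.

Stability requires ρ = λ/(cμ) < 1
ρ = 17.9/(4 × 11.5) = 17.9/46.00 = 0.3891
Since 0.3891 < 1, the system is STABLE.
The servers are busy 38.91% of the time.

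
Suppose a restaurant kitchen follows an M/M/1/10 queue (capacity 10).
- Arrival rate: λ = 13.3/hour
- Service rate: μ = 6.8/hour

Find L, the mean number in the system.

ρ = λ/μ = 13.3/6.8 = 1.9559
P₀ = (1-ρ)/(1-ρ^(K+1)) = (1-1.9559)/(1-1.9559^11) = -0.9559/-1601.5556 = 0.0005969
P_K = P₀×ρ^K = 0.00059686 × 1.9559^10 = 0.00059686 × 819.3444 = 0.4890
L = ρ[1 - (K+1)ρ^K + Kρ^(K+1)] / [(1-ρ)(1-ρ^(K+1))]
L = 1.9559 × (1 - 11×819.3444 + 10×1602.5556) / ((1 - 1.9559) × (1 - 1602.5556)) = 8.9607 orders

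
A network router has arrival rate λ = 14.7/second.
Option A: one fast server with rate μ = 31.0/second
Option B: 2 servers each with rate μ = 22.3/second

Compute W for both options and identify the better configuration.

Option A: single server μ = 31.0 (M/M/1)
  ρ_A = 14.7/31.0 = 0.4742
  W_A = 1/(μ-λ) = 1/(31.0-14.7) = 1/16.30 = 0.06135

Option B: 2 servers μ = 22.3 (M/M/2)
  ρ_B = λ/(cμ) = 14.7/(2×22.3) = 0.3296
  Offered load a = λ/μ = cρ = 14.7/22.3 = 0.6592
  P₀ = [ Σₙ₌₀^1 aⁿ/n! + a^2/(2!(1-ρ)) ]⁻¹
  Σ = a^0/0! + a^1/1! = 1.0000 + 0.6592 = 1.6592
  a^2/(2!(1-ρ)) = 0.4345/(2 × 0.6704) = 0.3241
  P₀ = 1/(1.6592 + 0.3241) = 0.5042
  Lq = P₀·a^2·ρ / (2!(1-ρ)²) = 0.5042 × 0.4345 × 0.3296 / (2 × 0.4494) = 0.08034
  Wq_B = Lq/λ = 0.080338/14.7 = 0.0054652
  W_B = Wq_B + 1/μ = 0.0054652 + 0.044843 = 0.05031

Since W_B = 0.05031 < W_A = 0.06135, Option B (multiple servers) has the shorter time in system.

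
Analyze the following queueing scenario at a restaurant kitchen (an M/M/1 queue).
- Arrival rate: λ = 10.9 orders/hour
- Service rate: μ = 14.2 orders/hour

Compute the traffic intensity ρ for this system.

Server utilization: ρ = λ/μ
ρ = 10.9/14.2 = 0.7676
The server is busy 76.76% of the time.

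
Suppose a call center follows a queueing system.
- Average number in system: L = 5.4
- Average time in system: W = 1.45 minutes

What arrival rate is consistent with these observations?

Little's Law: L = λW, so λ = L/W
λ = 5.4/1.45 = 3.7241 calls/minute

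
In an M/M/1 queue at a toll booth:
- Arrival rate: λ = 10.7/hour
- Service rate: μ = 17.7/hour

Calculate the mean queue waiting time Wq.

First, compute utilization: ρ = λ/μ = 10.7/17.7 = 0.6045
For M/M/1: Wq = λ/(μ(μ-λ))
Wq = 10.7/(17.7 × (17.7-10.7))
Wq = 10.7/(17.7 × 7.00)
Wq = 0.08636 hours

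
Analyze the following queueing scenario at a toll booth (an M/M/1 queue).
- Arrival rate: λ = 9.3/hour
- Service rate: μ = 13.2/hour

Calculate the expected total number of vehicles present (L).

ρ = λ/μ = 9.3/13.2 = 0.7045
For M/M/1: L = λ/(μ-λ)
L = 9.3/(13.2-9.3) = 9.3/3.90
L = 2.3846 vehicles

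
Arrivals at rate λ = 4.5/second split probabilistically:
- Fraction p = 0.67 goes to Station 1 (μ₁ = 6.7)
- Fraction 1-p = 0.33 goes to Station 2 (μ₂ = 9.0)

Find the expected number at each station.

Effective rates: λ₁ = 4.5×0.67 = 3.015, λ₂ = 4.5×0.33 = 1.485
Station 1: ρ₁ = 3.015/6.7 = 0.4500, L₁ = ρ₁/(1-ρ₁) = 0.4500/(1-0.4500) = 0.8182
Station 2: ρ₂ = 1.485/9.0 = 0.1650, L₂ = ρ₂/(1-ρ₂) = 0.1650/(1-0.1650) = 0.1976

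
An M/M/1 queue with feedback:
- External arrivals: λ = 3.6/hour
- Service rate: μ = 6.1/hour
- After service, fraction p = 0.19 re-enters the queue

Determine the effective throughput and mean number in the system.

Effective arrival rate: λ_eff = λ/(1-p) = 3.6/(1-0.19) = 3.6/0.81 = 4.4444
ρ = λ_eff/μ = 4.4444/6.1 = 0.7286
L = ρ/(1-ρ) = 0.7286/(1-0.7286) = 2.6846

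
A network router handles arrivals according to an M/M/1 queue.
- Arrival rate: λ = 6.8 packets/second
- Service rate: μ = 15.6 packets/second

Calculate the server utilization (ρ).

Server utilization: ρ = λ/μ
ρ = 6.8/15.6 = 0.4359
The server is busy 43.59% of the time.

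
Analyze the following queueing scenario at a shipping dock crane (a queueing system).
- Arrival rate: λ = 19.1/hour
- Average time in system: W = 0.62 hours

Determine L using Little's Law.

Little's Law: L = λW
L = 19.1 × 0.62 = 11.8420 containers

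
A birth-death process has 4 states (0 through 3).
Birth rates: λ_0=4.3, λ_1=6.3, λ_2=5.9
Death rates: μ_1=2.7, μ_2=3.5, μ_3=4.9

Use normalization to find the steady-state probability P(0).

Ratios P(n)/P(0) = (λ₀···λₙ₋₁)/(μ₁···μₙ):
P(1)/P(0) = (4.3)/(2.7) = 1.5926
P(2)/P(0) = (4.3×6.3)/(2.7×3.5) = 2.8667
P(3)/P(0) = (4.3×6.3×5.9)/(2.7×3.5×4.9) = 3.4517

Normalization: ∑ P(n) = 1
P(0) × (1.0000 + 1.5926 + 2.8667 + 3.4517) = 1
P(0) × 8.9110 = 1
P(0) = 1/8.9110 = 0.1122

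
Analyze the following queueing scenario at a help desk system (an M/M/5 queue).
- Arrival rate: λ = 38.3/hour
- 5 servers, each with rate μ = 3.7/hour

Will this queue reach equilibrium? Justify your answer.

Stability requires ρ = λ/(cμ) < 1
ρ = 38.3/(5 × 3.7) = 38.3/18.50 = 2.0703
Since 2.0703 ≥ 1, the system is UNSTABLE.
Need c > λ/μ = 38.3/3.7 = 10.35.
Minimum servers needed: c = 11.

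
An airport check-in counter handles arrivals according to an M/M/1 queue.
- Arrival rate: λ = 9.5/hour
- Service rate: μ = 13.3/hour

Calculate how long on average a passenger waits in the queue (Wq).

First, compute utilization: ρ = λ/μ = 9.5/13.3 = 0.7143
For M/M/1: Wq = λ/(μ(μ-λ))
Wq = 9.5/(13.3 × (13.3-9.5))
Wq = 9.5/(13.3 × 3.80)
Wq = 0.1880 hours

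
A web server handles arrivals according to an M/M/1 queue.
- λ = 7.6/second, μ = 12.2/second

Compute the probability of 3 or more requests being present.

ρ = λ/μ = 7.6/12.2 = 0.62295
P(N ≥ n) = ρⁿ
P(N ≥ 3) = 0.62295^3
P(N ≥ 3) = 0.2417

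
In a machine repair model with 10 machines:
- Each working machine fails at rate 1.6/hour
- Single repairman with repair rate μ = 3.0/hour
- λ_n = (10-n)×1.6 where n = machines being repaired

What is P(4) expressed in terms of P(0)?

P(4)/P(0) = ∏_{i=0}^{4-1} λ_i/μ_{i+1}
= (10-0)×1.6/3.0 × (10-1)×1.6/3.0 × (10-2)×1.6/3.0 × (10-3)×1.6/3.0
= 407.7796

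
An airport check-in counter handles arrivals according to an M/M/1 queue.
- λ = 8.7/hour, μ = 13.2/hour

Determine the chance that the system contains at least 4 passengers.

ρ = λ/μ = 8.7/13.2 = 0.6591
P(N ≥ n) = ρⁿ
P(N ≥ 4) = 0.6591^4
P(N ≥ 4) = 0.1887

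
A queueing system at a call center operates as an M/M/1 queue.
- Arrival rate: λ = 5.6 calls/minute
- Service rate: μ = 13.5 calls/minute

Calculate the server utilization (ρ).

Server utilization: ρ = λ/μ
ρ = 5.6/13.5 = 0.4148
The server is busy 41.48% of the time.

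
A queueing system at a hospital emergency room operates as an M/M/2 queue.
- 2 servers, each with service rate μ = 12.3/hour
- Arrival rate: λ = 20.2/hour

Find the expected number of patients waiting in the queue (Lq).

Traffic intensity: ρ = λ/(cμ) = 20.2/(2×12.3) = 0.8211
Since ρ = 0.8211 < 1, system is stable.
Offered load a = λ/μ = cρ = 20.2/12.3 = 1.6423
P₀ = [ Σₙ₌₀^1 aⁿ/n! + a^2/(2!(1-ρ)) ]⁻¹
Σ = a^0/0! + a^1/1! = 1.0000 + 1.6423 = 2.6423
a^2/(2!(1-ρ)) = 2.69707/(2 × 0.178862) = 7.5395
P₀ = 1/(2.6423 + 7.5395) = 0.09821
Lq = P₀·a^2·ρ / (2!(1-ρ)²) = 0.098214 × 2.6971 × 0.82114 / (2 × 0.031992) = 3.3995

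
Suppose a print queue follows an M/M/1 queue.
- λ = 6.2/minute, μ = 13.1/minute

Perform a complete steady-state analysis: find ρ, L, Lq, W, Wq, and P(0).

Step 1: ρ = λ/μ = 6.2/13.1 = 0.4733
Step 2: L = λ/(μ-λ) = 6.2/6.90 = 0.8986
Step 3: Lq = λ²/(μ(μ-λ)) = 38.44/(13.1×6.90) = 0.4253
Step 4: W = 1/(μ-λ) = 1/6.90 = 0.14493
Step 5: Wq = λ/(μ(μ-λ)) = 6.2/(13.1×6.90) = 0.06859
Step 6: P(0) = 1-ρ = 0.5267
Verify: L = λW = 6.2×0.14493 = 0.8986 ✔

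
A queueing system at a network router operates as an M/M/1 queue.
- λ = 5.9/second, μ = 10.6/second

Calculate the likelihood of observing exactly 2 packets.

ρ = λ/μ = 5.9/10.6 = 0.5566
P(n) = (1-ρ)ρⁿ
P(2) = (1-0.5566) × 0.5566^2
P(2) = 0.4434 × 0.3098
P(2) = 0.1374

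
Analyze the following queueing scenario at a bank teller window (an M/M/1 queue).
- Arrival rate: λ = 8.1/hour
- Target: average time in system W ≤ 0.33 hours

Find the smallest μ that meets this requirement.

For M/M/1: W = 1/(μ-λ)
Need W ≤ 0.33, so 1/(μ-λ) ≤ 0.33
μ - λ ≥ 1/0.33 = 3.0303
μ ≥ 8.1 + 3.0303 = 11.1303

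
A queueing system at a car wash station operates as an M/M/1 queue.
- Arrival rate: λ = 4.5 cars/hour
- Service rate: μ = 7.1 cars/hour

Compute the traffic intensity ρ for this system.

Server utilization: ρ = λ/μ
ρ = 4.5/7.1 = 0.6338
The server is busy 63.38% of the time.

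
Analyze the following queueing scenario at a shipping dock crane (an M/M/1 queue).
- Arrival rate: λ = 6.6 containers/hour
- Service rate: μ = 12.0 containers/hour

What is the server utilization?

Server utilization: ρ = λ/μ
ρ = 6.6/12.0 = 0.5500
The server is busy 55.00% of the time.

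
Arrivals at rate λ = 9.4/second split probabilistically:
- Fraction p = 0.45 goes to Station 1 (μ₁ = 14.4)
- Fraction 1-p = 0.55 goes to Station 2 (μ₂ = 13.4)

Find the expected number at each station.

Effective rates: λ₁ = 9.4×0.45 = 4.23, λ₂ = 9.4×0.55 = 5.17
Station 1: ρ₁ = 4.23/14.4 = 0.29375, L₁ = ρ₁/(1-ρ₁) = 0.29375/(1-0.29375) = 0.4159
Station 2: ρ₂ = 5.17/13.4 = 0.38582, L₂ = ρ₂/(1-ρ₂) = 0.38582/(1-0.38582) = 0.6282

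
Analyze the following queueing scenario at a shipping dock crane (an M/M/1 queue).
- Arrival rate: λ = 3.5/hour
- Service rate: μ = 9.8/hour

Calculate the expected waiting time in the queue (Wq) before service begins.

First, compute utilization: ρ = λ/μ = 3.5/9.8 = 0.3571
For M/M/1: Wq = λ/(μ(μ-λ))
Wq = 3.5/(9.8 × (9.8-3.5))
Wq = 3.5/(9.8 × 6.30)
Wq = 0.05669 hours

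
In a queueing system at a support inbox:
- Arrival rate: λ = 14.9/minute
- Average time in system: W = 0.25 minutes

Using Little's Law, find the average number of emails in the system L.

Little's Law: L = λW
L = 14.9 × 0.25 = 3.7250 emails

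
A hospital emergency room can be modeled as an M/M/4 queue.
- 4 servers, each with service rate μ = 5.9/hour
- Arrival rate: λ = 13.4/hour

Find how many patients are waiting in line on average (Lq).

Traffic intensity: ρ = λ/(cμ) = 13.4/(4×5.9) = 0.5678
Since ρ = 0.5678 < 1, system is stable.
Offered load a = λ/μ = cρ = 13.4/5.9 = 2.2712
P₀ = [ Σₙ₌₀^3 aⁿ/n! + a^4/(4!(1-ρ)) ]⁻¹
Σ = a^0/0! + a^1/1! + a^2/2! + a^3/3! = 1.0000 + 2.2712 + 2.5791 + 1.9526 = 7.8029
a^4/(4!(1-ρ)) = 26.6079/(24 × 0.432203) = 2.5651
P₀ = 1/(7.8029 + 2.5651) = 0.09645
Lq = P₀·a^4·ρ / (4!(1-ρ)²) = 0.09645 × 26.6079 × 0.5678 / (24 × 0.1868) = 0.3250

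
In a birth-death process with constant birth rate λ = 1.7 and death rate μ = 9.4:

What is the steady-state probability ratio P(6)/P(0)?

For constant rates: P(n)/P(0) = (λ/μ)^n
P(6)/P(0) = (1.7/9.4)^6 = 0.18085^6 = 0.00003499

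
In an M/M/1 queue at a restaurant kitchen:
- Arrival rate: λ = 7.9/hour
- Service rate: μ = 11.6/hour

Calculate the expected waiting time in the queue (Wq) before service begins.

First, compute utilization: ρ = λ/μ = 7.9/11.6 = 0.6810
For M/M/1: Wq = λ/(μ(μ-λ))
Wq = 7.9/(11.6 × (11.6-7.9))
Wq = 7.9/(11.6 × 3.70)
Wq = 0.1841 hours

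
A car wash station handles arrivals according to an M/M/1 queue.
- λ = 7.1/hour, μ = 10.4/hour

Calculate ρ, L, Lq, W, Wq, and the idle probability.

Step 1: ρ = λ/μ = 7.1/10.4 = 0.6827
Step 2: L = λ/(μ-λ) = 7.1/3.30 = 2.1515
Step 3: Lq = λ²/(μ(μ-λ)) = 50.41/(10.4×3.30) = 1.4688
Step 4: W = 1/(μ-λ) = 1/3.30 = 0.30303
Step 5: Wq = λ/(μ(μ-λ)) = 7.1/(10.4×3.30) = 0.2069
Step 6: P(0) = 1-ρ = 0.3173
Verify: L = λW = 7.1×0.30303 = 2.1515 ✔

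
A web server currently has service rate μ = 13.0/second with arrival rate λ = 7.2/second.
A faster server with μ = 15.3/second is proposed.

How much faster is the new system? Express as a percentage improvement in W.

System 1: ρ₁ = 7.2/13.0 = 0.5538, W₁ = 1/(13.0-7.2) = 0.172414
System 2: ρ₂ = 7.2/15.3 = 0.4706, W₂ = 1/(15.3-7.2) = 0.123457
Improvement: (W₁-W₂)/W₁ = (0.172414-0.123457)/0.172414 = 28.40%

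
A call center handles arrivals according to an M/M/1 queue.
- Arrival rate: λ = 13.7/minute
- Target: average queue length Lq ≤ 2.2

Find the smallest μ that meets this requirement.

For M/M/1: Lq = λ²/(μ(μ-λ))
Need Lq ≤ 2.2, i.e. μ(μ-λ) ≥ λ²/2.2
μ² - 13.7μ - 187.69/2.2 ≥ 0  →  μ² - 13.7μ - 85.313636 ≥ 0
Quadratic formula (positive root): μ = [λ + √(λ² + 4×85.313636)]/2
Discriminant: 187.69 + 4×85.313636 = 528.9445, √528.9445 = 22.9988
μ ≥ (13.7 + 22.9988)/2 = 18.3494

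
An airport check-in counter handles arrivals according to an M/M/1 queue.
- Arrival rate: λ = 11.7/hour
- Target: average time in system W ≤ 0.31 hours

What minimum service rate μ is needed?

For M/M/1: W = 1/(μ-λ)
Need W ≤ 0.31, so 1/(μ-λ) ≤ 0.31
μ - λ ≥ 1/0.31 = 3.2258
μ ≥ 11.7 + 3.2258 = 14.9258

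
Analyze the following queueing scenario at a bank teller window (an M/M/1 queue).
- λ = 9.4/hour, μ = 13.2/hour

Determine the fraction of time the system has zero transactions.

ρ = λ/μ = 9.4/13.2 = 0.7121
P(0) = 1 - ρ = 1 - 0.7121 = 0.2879
The server is idle 28.79% of the time.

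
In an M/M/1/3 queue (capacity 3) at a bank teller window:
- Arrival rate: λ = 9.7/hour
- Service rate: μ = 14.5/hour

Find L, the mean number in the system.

ρ = λ/μ = 9.7/14.5 = 0.668966
P₀ = (1-ρ)/(1-ρ^(K+1)) = (1-0.668966)/(1-0.668966^4) = 0.3310/0.7997 = 0.4139
P_K = P₀×ρ^K = 0.4139 × 0.668966^3 = 0.4139 × 0.2994 = 0.1239
L = ρ[1 - (K+1)ρ^K + Kρ^(K+1)] / [(1-ρ)(1-ρ^(K+1))]
L = 0.668966 × (1 - 4×0.2994 + 3×0.2003) / ((1 - 0.668966) × (1 - 0.2003)) = 1.0191 transactions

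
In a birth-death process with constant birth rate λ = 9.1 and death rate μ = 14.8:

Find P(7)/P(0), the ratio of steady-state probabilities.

For constant rates: P(n)/P(0) = (λ/μ)^n
P(7)/P(0) = (9.1/14.8)^7 = 0.61486^7 = 0.03322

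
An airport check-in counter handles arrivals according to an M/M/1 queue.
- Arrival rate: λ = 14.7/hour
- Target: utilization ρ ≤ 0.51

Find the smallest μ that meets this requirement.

ρ = λ/μ, so μ = λ/ρ
μ ≥ 14.7/0.51 = 28.8235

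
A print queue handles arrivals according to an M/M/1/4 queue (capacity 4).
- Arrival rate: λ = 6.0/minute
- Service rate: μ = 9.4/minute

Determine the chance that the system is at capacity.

ρ = λ/μ = 6.0/9.4 = 0.6383
P₀ = (1-ρ)/(1-ρ^(K+1)) = (1-0.6383)/(1-0.6383^5) = 0.3617/0.8940 = 0.4046
P_K = P₀×ρ^K = 0.4046 × 0.6383^4 = 0.4046 × 0.1660 = 0.06716
Blocking probability = 6.72%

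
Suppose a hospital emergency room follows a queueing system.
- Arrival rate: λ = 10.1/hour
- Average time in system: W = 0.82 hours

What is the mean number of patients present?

Little's Law: L = λW
L = 10.1 × 0.82 = 8.2820 patients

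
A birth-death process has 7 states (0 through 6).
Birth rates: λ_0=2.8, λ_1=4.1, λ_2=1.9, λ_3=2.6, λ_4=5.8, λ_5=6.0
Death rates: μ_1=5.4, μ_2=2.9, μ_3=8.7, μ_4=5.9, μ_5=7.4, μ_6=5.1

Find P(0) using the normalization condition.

Ratios P(n)/P(0) = (λ₀···λₙ₋₁)/(μ₁···μₙ):
P(1)/P(0) = (2.8)/(5.4) = 0.5185
P(2)/P(0) = (2.8×4.1)/(5.4×2.9) = 0.7331
P(3)/P(0) = (2.8×4.1×1.9)/(5.4×2.9×8.7) = 0.1601
P(4)/P(0) = (2.8×4.1×1.9×2.6)/(5.4×2.9×8.7×5.9) = 0.07055
P(5)/P(0) = (2.8×4.1×1.9×2.6×5.8)/(5.4×2.9×8.7×5.9×7.4) = 0.05530
P(6)/P(0) = (2.8×4.1×1.9×2.6×5.8×6.0)/(5.4×2.9×8.7×5.9×7.4×5.1) = 0.06506

Normalization: ∑ P(n) = 1
P(0) × (1.0000 + 0.5185 + 0.7331 + 0.1601 + 0.07055 + 0.05530 + 0.06506) = 1
P(0) × 2.6026 = 1
P(0) = 1/2.6026 = 0.3842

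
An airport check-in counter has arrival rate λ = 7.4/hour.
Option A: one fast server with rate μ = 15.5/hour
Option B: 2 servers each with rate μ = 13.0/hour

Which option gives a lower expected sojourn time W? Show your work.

Option A: single server μ = 15.5 (M/M/1)
  ρ_A = 7.4/15.5 = 0.4774
  W_A = 1/(μ-λ) = 1/(15.5-7.4) = 1/8.10 = 0.1235

Option B: 2 servers μ = 13.0 (M/M/2)
  ρ_B = λ/(cμ) = 7.4/(2×13.0) = 0.2846
  Offered load a = λ/μ = cρ = 7.4/13.0 = 0.5692
  P₀ = [ Σₙ₌₀^1 aⁿ/n! + a^2/(2!(1-ρ)) ]⁻¹
  Σ = a^0/0! + a^1/1! = 1.0000 + 0.5692 = 1.5692
  a^2/(2!(1-ρ)) = 0.32402/(2 × 0.71538) = 0.2265
  P₀ = 1/(1.5692 + 0.2265) = 0.5569
  Lq = P₀·a^2·ρ / (2!(1-ρ)²) = 0.55689 × 0.32402 × 0.28462 / (2 × 0.51178) = 0.05018
  Wq_B = Lq/λ = 0.0501756/7.4 = 0.006780
  W_B = Wq_B + 1/μ = 0.006780 + 0.07692 = 0.08370

Since W_B = 0.08370 < W_A = 0.1235, Option B (multiple servers) has the shorter time in system.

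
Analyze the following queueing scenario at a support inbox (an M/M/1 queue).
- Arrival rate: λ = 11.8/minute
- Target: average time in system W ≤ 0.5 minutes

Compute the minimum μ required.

For M/M/1: W = 1/(μ-λ)
Need W ≤ 0.5, so 1/(μ-λ) ≤ 0.5
μ - λ ≥ 1/0.5 = 2.0000
μ ≥ 11.8 + 2.0000 = 13.8000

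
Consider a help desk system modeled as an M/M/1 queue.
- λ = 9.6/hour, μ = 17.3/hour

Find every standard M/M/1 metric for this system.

Step 1: ρ = λ/μ = 9.6/17.3 = 0.5549
Step 2: L = λ/(μ-λ) = 9.6/7.70 = 1.2468
Step 3: Lq = λ²/(μ(μ-λ)) = 92.16/(17.3×7.70) = 0.6918
Step 4: W = 1/(μ-λ) = 1/7.70 = 0.12987
Step 5: Wq = λ/(μ(μ-λ)) = 9.6/(17.3×7.70) = 0.07207
Step 6: P(0) = 1-ρ = 0.4451
Verify: L = λW = 9.6×0.12987 = 1.2468 ✔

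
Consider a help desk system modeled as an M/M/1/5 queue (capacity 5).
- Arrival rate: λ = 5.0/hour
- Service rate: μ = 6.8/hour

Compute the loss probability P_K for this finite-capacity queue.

ρ = λ/μ = 5.0/6.8 = 0.73529
P₀ = (1-ρ)/(1-ρ^(K+1)) = (1-0.73529)/(1-0.73529^6) = 0.2647/0.8420 = 0.3144
P_K = P₀×ρ^K = 0.31440 × 0.73529^5 = 0.31440 × 0.21493 = 0.06757
Blocking probability = 6.76%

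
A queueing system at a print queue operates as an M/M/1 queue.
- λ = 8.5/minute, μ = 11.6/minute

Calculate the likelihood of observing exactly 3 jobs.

ρ = λ/μ = 8.5/11.6 = 0.7328
P(n) = (1-ρ)ρⁿ
P(3) = (1-0.7328) × 0.7328^3
P(3) = 0.2672 × 0.3935
P(3) = 0.1051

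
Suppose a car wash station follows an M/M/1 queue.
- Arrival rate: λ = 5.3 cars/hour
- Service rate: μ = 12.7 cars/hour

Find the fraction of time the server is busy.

Server utilization: ρ = λ/μ
ρ = 5.3/12.7 = 0.4173
The server is busy 41.73% of the time.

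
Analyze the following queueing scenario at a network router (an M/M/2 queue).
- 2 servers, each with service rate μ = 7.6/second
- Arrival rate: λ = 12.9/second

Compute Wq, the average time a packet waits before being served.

Traffic intensity: ρ = λ/(cμ) = 12.9/(2×7.6) = 0.8487
Since ρ = 0.8487 < 1, system is stable.
Offered load a = λ/μ = cρ = 12.9/7.6 = 1.6974
P₀ = [ Σₙ₌₀^1 aⁿ/n! + a^2/(2!(1-ρ)) ]⁻¹
Σ = a^0/0! + a^1/1! = 1.0000 + 1.6974 = 2.6974
a^2/(2!(1-ρ)) = 2.88106/(2 × 0.151316) = 9.5200
P₀ = 1/(2.6974 + 9.5200) = 0.08185
Lq = P₀·a^2·ρ / (2!(1-ρ)²) = 0.0818505 × 2.88106 × 0.848684 / (2 × 0.0228965) = 4.3704
Wq = Lq/λ = 4.3704/12.9 = 0.3388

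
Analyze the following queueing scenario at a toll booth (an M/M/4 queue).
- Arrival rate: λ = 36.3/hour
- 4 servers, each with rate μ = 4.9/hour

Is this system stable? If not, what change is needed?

Stability requires ρ = λ/(cμ) < 1
ρ = 36.3/(4 × 4.9) = 36.3/19.60 = 1.8520
Since 1.8520 ≥ 1, the system is UNSTABLE.
Need c > λ/μ = 36.3/4.9 = 7.41.
Minimum servers needed: c = 8.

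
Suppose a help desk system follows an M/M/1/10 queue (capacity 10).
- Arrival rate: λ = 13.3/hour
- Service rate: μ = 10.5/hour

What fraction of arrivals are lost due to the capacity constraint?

ρ = λ/μ = 13.3/10.5 = 1.26667
P₀ = (1-ρ)/(1-ρ^(K+1)) = (1-1.26667)/(1-1.26667^11) = -0.2667/-12.4679 = 0.02139
P_K = P₀×ρ^K = 0.02139 × 1.26667^10 = 0.02139 × 10.6325 = 0.2274
Blocking probability = 22.74%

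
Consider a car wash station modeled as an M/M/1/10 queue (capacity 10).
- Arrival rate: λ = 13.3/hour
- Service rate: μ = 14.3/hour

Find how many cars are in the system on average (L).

ρ = λ/μ = 13.3/14.3 = 0.93007
P₀ = (1-ρ)/(1-ρ^(K+1)) = (1-0.93007)/(1-0.93007^11) = 0.06993/0.5495 = 0.1273
P_K = P₀×ρ^K = 0.12726 × 0.93007^10 = 0.12726 × 0.48435 = 0.06164
L = ρ[1 - (K+1)ρ^K + Kρ^(K+1)] / [(1-ρ)(1-ρ^(K+1))]
L = 0.93007 × (1 - 11×0.48435 + 10×0.45048) / ((1 - 0.93007) × (1 - 0.45048)) = 4.2827 cars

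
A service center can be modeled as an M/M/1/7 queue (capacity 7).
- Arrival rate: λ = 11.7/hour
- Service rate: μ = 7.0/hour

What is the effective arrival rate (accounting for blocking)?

ρ = λ/μ = 11.7/7.0 = 1.67143
P₀ = (1-ρ)/(1-ρ^(K+1)) = (1-1.67143)/(1-1.67143^8) = -0.6714/-59.9124 = 0.01121
P_K = P₀×ρ^K = 0.011207 × 1.67143^7 = 0.011207 × 36.4433 = 0.4084
λ_eff = λ(1-P_K) = 11.7 × (1 - 0.40841) = 11.7 × 0.59159 = 6.9216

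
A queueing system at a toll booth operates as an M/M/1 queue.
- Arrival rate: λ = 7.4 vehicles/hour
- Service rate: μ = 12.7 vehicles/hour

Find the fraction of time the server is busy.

Server utilization: ρ = λ/μ
ρ = 7.4/12.7 = 0.5827
The server is busy 58.27% of the time.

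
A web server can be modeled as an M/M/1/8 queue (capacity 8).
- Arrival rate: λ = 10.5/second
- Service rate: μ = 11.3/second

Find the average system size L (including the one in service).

ρ = λ/μ = 10.5/11.3 = 0.929204
P₀ = (1-ρ)/(1-ρ^(K+1)) = (1-0.929204)/(1-0.929204^9) = 0.07080/0.4836 = 0.1464
P_K = P₀×ρ^K = 0.14640 × 0.929204^8 = 0.14640 × 0.55576 = 0.08136
L = ρ[1 - (K+1)ρ^K + Kρ^(K+1)] / [(1-ρ)(1-ρ^(K+1))]
L = 0.929204 × (1 - 9×0.5557616 + 8×0.5164159) / ((1 - 0.929204) × (1 - 0.5164159)) = 3.5141 requests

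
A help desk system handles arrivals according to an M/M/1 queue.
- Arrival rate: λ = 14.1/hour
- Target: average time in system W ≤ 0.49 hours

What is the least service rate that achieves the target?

For M/M/1: W = 1/(μ-λ)
Need W ≤ 0.49, so 1/(μ-λ) ≤ 0.49
μ - λ ≥ 1/0.49 = 2.0408
μ ≥ 14.1 + 2.0408 = 16.1408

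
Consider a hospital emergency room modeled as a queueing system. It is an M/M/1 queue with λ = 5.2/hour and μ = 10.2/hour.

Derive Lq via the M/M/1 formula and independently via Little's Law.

Method 1 (direct): Lq = λ²/(μ(μ-λ)) = 27.04/(10.2 × 5.00) = 0.5302

Method 2 (Little's Law):
W = 1/(μ-λ) = 1/5.00 = 0.2000
Wq = W - 1/μ = 0.2000 - 0.09804 = 0.10196
Lq = λWq = 5.2 × 0.10196 = 0.5302 ✔ (matches Method 1)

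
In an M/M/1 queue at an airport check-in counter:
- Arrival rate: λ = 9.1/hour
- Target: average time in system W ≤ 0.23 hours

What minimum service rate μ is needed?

For M/M/1: W = 1/(μ-λ)
Need W ≤ 0.23, so 1/(μ-λ) ≤ 0.23
μ - λ ≥ 1/0.23 = 4.3478
μ ≥ 9.1 + 4.3478 = 13.4478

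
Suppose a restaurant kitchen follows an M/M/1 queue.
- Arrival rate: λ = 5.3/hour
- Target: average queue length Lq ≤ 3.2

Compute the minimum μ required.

For M/M/1: Lq = λ²/(μ(μ-λ))
Need Lq ≤ 3.2, i.e. μ(μ-λ) ≥ λ²/3.2
μ² - 5.3μ - 28.09/3.2 ≥ 0  →  μ² - 5.3μ - 8.77812 ≥ 0
Quadratic formula (positive root): μ = [λ + √(λ² + 4×8.77812)]/2
Discriminant: 28.09 + 4×8.77812 = 63.2025, √63.2025 = 7.9500
μ ≥ (5.3 + 7.9500)/2 = 6.6250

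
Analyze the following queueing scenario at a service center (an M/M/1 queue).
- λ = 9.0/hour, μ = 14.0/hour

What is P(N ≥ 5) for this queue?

ρ = λ/μ = 9.0/14.0 = 0.6429
P(N ≥ n) = ρⁿ
P(N ≥ 5) = 0.6429^5
P(N ≥ 5) = 0.1098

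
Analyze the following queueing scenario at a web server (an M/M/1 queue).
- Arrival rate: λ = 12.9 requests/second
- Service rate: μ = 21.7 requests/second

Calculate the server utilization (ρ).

Server utilization: ρ = λ/μ
ρ = 12.9/21.7 = 0.5945
The server is busy 59.45% of the time.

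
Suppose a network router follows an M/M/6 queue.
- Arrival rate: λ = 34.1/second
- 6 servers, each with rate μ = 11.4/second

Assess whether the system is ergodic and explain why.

Stability requires ρ = λ/(cμ) < 1
ρ = 34.1/(6 × 11.4) = 34.1/68.40 = 0.4985
Since 0.4985 < 1, the system is STABLE.
The servers are busy 49.85% of the time.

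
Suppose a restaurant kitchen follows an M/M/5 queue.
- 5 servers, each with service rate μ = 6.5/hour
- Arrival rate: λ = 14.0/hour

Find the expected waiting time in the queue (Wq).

Traffic intensity: ρ = λ/(cμ) = 14.0/(5×6.5) = 0.4308
Since ρ = 0.4308 < 1, system is stable.
Offered load a = λ/μ = cρ = 14.0/6.5 = 2.1538
P₀ = [ Σₙ₌₀^4 aⁿ/n! + a^5/(5!(1-ρ)) ]⁻¹
Σ = a^0/0! + a^1/1! + a^2/2! + a^3/3! + a^4/4! = 1.00000 + 2.15385 + 2.31953 + 1.66530 + 0.896701 = 8.0354
a^5/(5!(1-ρ)) = 46.3525/(120 × 0.5692) = 0.6786
P₀ = 1/(8.0354 + 0.6786) = 0.1148
Lq = P₀·a^5·ρ / (5!(1-ρ)²) = 0.11476 × 46.3525 × 0.43077 / (120 × 0.32402) = 0.05893
Wq = Lq/λ = 0.05893/14.0 = 0.004209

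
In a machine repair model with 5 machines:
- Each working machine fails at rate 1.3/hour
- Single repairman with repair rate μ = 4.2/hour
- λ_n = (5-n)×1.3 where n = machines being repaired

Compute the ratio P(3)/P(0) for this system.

P(3)/P(0) = ∏_{i=0}^{3-1} λ_i/μ_{i+1}
= (5-0)×1.3/4.2 × (5-1)×1.3/4.2 × (5-2)×1.3/4.2
= 1.7792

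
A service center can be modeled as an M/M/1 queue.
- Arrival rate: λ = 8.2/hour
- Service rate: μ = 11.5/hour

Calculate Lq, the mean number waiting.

ρ = λ/μ = 8.2/11.5 = 0.7130
For M/M/1: Lq = λ²/(μ(μ-λ))
Lq = 67.24/(11.5 × 3.30)
Lq = 1.7718 customers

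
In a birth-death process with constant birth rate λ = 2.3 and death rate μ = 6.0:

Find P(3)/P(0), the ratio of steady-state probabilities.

For constant rates: P(n)/P(0) = (λ/μ)^n
P(3)/P(0) = (2.3/6.0)^3 = 0.38333^3 = 0.05633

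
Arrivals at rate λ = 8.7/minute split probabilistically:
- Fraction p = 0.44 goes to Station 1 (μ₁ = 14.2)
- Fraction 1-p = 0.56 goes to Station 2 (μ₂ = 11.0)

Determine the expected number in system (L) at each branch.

Effective rates: λ₁ = 8.7×0.44 = 3.828, λ₂ = 8.7×0.56 = 4.872
Station 1: ρ₁ = 3.828/14.2 = 0.2696, L₁ = ρ₁/(1-ρ₁) = 0.2696/(1-0.2696) = 0.3691
Station 2: ρ₂ = 4.872/11.0 = 0.4429, L₂ = ρ₂/(1-ρ₂) = 0.4429/(1-0.4429) = 0.7950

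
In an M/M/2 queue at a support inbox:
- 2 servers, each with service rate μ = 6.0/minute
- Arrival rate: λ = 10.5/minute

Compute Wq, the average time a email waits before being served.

Traffic intensity: ρ = λ/(cμ) = 10.5/(2×6.0) = 0.8750
Since ρ = 0.8750 < 1, system is stable.
Offered load a = λ/μ = cρ = 10.5/6.0 = 1.7500
P₀ = [ Σₙ₌₀^1 aⁿ/n! + a^2/(2!(1-ρ)) ]⁻¹
Σ = a^0/0! + a^1/1! = 1.0000 + 1.7500 = 2.7500
a^2/(2!(1-ρ)) = 3.0625/(2 × 0.1250) = 12.2500
P₀ = 1/(2.7500 + 12.2500) = 0.06667
Lq = P₀·a^2·ρ / (2!(1-ρ)²) = 0.066667 × 3.0625 × 0.87500 / (2 × 0.015625) = 5.7167
Wq = Lq/λ = 5.7167/10.5 = 0.5444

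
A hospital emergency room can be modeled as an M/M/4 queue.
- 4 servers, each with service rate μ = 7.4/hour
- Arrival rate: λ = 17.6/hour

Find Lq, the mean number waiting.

Traffic intensity: ρ = λ/(cμ) = 17.6/(4×7.4) = 0.5946
Since ρ = 0.5946 < 1, system is stable.
Offered load a = λ/μ = cρ = 17.6/7.4 = 2.3784
P₀ = [ Σₙ₌₀^3 aⁿ/n! + a^4/(4!(1-ρ)) ]⁻¹
Σ = a^0/0! + a^1/1! + a^2/2! + a^3/3! = 1.0000 + 2.3784 + 2.8283 + 2.2423 = 8.4490
a^4/(4!(1-ρ)) = 31.9981/(24 × 0.4054) = 3.2887
P₀ = 1/(8.4490 + 3.2887) = 0.08520
Lq = P₀·a^4·ρ / (4!(1-ρ)²) = 0.085196 × 31.9981 × 0.59459 / (24 × 0.16435) = 0.4109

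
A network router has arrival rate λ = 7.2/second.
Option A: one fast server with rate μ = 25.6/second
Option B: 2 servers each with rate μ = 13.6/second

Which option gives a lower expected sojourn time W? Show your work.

Option A: single server μ = 25.6 (M/M/1)
  ρ_A = 7.2/25.6 = 0.2812
  W_A = 1/(μ-λ) = 1/(25.6-7.2) = 1/18.40 = 0.05435

Option B: 2 servers μ = 13.6 (M/M/2)
  ρ_B = λ/(cμ) = 7.2/(2×13.6) = 0.2647
  Offered load a = λ/μ = cρ = 7.2/13.6 = 0.5294
  P₀ = [ Σₙ₌₀^1 aⁿ/n! + a^2/(2!(1-ρ)) ]⁻¹
  Σ = a^0/0! + a^1/1! = 1.0000 + 0.5294 = 1.5294
  a^2/(2!(1-ρ)) = 0.2803/(2 × 0.7353) = 0.1906
  P₀ = 1/(1.5294 + 0.1906) = 0.5814
  Lq = P₀·a^2·ρ / (2!(1-ρ)²) = 0.5814 × 0.2803 × 0.2647 / (2 × 0.5407) = 0.03989
  Wq_B = Lq/λ = 0.03989/7.2 = 0.005540
  W_B = Wq_B + 1/μ = 0.005540 + 0.07353 = 0.07907

Since W_A = 0.05435 < W_B = 0.07907, Option A (single fast server) has the shorter time in system.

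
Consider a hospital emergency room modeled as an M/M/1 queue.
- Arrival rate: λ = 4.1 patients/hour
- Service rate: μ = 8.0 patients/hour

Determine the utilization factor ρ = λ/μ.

Server utilization: ρ = λ/μ
ρ = 4.1/8.0 = 0.5125
The server is busy 51.25% of the time.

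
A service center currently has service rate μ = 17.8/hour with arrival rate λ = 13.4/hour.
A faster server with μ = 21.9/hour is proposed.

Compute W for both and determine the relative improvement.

System 1: ρ₁ = 13.4/17.8 = 0.7528, W₁ = 1/(17.8-13.4) = 0.227273
System 2: ρ₂ = 13.4/21.9 = 0.6119, W₂ = 1/(21.9-13.4) = 0.117647
Improvement: (W₁-W₂)/W₁ = (0.227273-0.117647)/0.227273 = 48.24%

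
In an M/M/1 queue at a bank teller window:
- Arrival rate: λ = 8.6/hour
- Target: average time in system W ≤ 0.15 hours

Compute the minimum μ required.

For M/M/1: W = 1/(μ-λ)
Need W ≤ 0.15, so 1/(μ-λ) ≤ 0.15
μ - λ ≥ 1/0.15 = 6.6667
μ ≥ 8.6 + 6.6667 = 15.2667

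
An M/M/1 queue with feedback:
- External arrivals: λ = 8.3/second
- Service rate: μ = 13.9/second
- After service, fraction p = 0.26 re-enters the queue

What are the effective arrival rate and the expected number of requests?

Effective arrival rate: λ_eff = λ/(1-p) = 8.3/(1-0.26) = 8.3/0.74 = 11.21622
ρ = λ_eff/μ = 11.21622/13.9 = 0.806922
L = ρ/(1-ρ) = 0.806922/(1-0.806922) = 4.1793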